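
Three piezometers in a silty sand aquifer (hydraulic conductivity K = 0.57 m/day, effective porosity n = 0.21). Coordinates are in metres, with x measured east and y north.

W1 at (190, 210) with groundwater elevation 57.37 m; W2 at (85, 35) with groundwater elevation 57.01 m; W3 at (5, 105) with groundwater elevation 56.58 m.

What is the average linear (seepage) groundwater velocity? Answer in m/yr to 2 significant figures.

4.7 m/yr

Taking W1 as reference: W2−W1 = (-105, -175, -0.36); W3−W1 = (-185, -105, -0.79).
Determinant of the coordinate differences = (-105)·(-105) − (-185)·(-175) = -21350.
∂h/∂x = [(-0.36)·(-105) − (-0.79)·(-175)] / -21350 = +0.004705
∂h/∂y = [(-105)·(-0.79) − (-185)·(-0.36)] / -21350 = -0.0007658
|∇h| = √(0.004705² + -0.0007658²) = 0.004767
Seepage velocity v = K·i/n = 0.57 × 0.004767 / 0.21 = 0.01294 m/day = 4.726 m/yr.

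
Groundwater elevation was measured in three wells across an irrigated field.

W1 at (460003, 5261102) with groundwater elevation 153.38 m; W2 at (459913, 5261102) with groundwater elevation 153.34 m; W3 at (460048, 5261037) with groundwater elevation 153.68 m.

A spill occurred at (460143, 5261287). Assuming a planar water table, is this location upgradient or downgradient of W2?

Taking W1 as reference: W2−W1 = (-90, 0, -0.04); W3−W1 = (45, -65, +0.30).
Solve a·Δx + b·Δy = Δh: det = (-90)·(-65) − 45·0 = 5850.
∂h/∂x = [(-0.04)·(-65) − (+0.30)·0] / 5850 = +0.0004444
∂h/∂y = [(-90)·(+0.30) − 45·(-0.04)] / 5850 = -0.004308
Head at (460143, 5261287) = 153.38 + (+0.0004444)·(140) + (-0.004308)·(185) = 152.65 m.
That is lower than the 153.34 m at W2, so the point is downgradient.

downgradient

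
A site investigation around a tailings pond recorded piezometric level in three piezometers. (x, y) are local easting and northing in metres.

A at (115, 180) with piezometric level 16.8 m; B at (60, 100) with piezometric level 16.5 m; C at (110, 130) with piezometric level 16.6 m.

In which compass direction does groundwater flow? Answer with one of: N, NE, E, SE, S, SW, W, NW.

S

Taking A as reference: B−A = (-55, -80, -0.3); C−A = (-5, -50, -0.2).
Determinant of the coordinate differences = (-55)·(-50) − (-5)·(-80) = 2350.
∂h/∂x = [(-0.3)·(-50) − (-0.2)·(-80)] / 2350 = -0.0004255
∂h/∂y = [(-55)·(-0.2) − (-5)·(-0.3)] / 2350 = +0.004043
Flow = −∇h = (+0.0004255 east, -0.004043 north), which points south.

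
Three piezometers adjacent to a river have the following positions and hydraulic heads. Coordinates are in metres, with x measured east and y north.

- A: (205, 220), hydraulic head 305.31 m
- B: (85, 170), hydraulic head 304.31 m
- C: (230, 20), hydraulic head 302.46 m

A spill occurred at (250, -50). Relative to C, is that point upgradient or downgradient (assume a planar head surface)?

downgradient

With h = a·x + b·y + c and A as origin, the differences give:
  (-120)·a + (-50)·b = -1.00
  25·a + (-200)·b = -2.85
Eliminate b (×(-200) and ×(-50), subtract): 25250·a = 57.500 → a = ∂h/∂x = +0.002277
Back-substitute: b = ∂h/∂y = +0.01453.
Head at (250, -50) = 305.31 + (+0.002277)·(45) + (+0.01453)·(-270) = 301.49 m.
That is lower than the 302.46 m at C, so the point is downgradient.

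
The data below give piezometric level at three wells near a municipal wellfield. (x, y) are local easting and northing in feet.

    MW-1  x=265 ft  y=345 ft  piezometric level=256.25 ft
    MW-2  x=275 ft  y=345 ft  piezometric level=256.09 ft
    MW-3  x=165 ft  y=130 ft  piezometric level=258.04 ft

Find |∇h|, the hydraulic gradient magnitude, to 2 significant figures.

0.016

Differences from MW-1: to MW-2 (Δx, Δy, Δh) = (10, 0, -0.16); to MW-3 = (-100, -215, +1.79).
Solve a·Δx + b·Δy = Δh: det = 10·(-215) − (-100)·0 = -2150.
∂h/∂x = [(-0.16)·(-215) − (+1.79)·0] / -2150 = -0.01600
∂h/∂y = [10·(+1.79) − (-100)·(-0.16)] / -2150 = -0.0008837
|∇h| = √(-0.01600² + -0.0008837²) = 0.01602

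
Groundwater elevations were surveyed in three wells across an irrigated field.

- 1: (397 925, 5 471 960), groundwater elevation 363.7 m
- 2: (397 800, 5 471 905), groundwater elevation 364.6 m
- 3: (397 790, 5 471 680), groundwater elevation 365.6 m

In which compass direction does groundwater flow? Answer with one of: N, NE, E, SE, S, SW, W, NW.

Three-point gradient (reference 1): Δ to 2 = (-125, -55, +0.9), Δ to 3 = (-135, -280, +1.9).
∂h/∂x = -0.005349, ∂h/∂y = -0.004207 (det = 27575).
Flow = −∇h = (+0.005349 east, +0.004207 north), which points northeast.

NE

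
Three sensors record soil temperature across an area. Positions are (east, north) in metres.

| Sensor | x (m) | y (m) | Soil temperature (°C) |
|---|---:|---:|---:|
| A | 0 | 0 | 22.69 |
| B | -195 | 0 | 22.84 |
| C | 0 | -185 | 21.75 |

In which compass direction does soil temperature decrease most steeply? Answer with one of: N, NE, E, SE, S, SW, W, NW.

∂T/∂x = (22.84 − 22.69) / (-195 − 0) = -0.0007692
∂T/∂y = (21.75 − 22.69) / (-185 − 0) = +0.005081
Steepest decrease is along −∇f = (+0.0007692 E, -0.005081 N) → south.

S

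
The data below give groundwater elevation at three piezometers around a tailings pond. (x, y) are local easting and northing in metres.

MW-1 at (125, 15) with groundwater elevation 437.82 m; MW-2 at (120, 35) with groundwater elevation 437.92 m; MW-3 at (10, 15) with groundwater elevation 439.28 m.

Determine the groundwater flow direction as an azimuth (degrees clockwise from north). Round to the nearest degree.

098°

Differences from MW-1: to MW-2 (Δx, Δy, Δh) = (-5, 20, +0.10); to MW-3 = (-115, 0, +1.46).
Solve a·Δx + b·Δy = Δh: det = (-5)·0 − (-115)·20 = 2300.
∂h/∂x = [(+0.10)·0 − (+1.46)·20] / 2300 = -0.01270
∂h/∂y = [(-5)·(+1.46) − (-115)·(+0.10)] / 2300 = +0.001826
Flow direction (−∇h) has components (+0.01270 E, -0.001826 N).
Azimuth = atan2(E, N) = atan2(+0.01270, -0.001826) = 98.2° ≈ 098°.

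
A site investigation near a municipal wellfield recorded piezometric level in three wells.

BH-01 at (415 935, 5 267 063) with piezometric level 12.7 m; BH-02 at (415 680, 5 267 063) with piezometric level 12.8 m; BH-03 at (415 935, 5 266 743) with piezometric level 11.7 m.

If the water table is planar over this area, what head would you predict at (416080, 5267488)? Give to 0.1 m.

14.0 m

∂h/∂x = (12.8 − 12.7) / (415680 − 415935) = -0.0003922
∂h/∂y = (11.7 − 12.7) / (5266743 − 5267063) = +0.003125
h(416080, 5267488) = 12.7 + (-0.0003922)·(145) + (+0.003125)·(425) = 12.7 -0.057 +1.328 = 13.971 m.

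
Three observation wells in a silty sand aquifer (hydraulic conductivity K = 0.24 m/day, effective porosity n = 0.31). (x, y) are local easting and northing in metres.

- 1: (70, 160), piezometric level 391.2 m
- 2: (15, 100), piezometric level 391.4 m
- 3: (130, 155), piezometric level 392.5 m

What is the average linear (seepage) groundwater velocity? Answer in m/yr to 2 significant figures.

8.3 m/yr

Taking 1 as reference: 2−1 = (-55, -60, +0.2); 3−1 = (60, -5, +1.3).
Determinant of the coordinate differences = (-55)·(-5) − 60·(-60) = 3875.
∂h/∂x = [(+0.2)·(-5) − (+1.3)·(-60)] / 3875 = +0.01987
∂h/∂y = [(-55)·(+1.3) − 60·(+0.2)] / 3875 = -0.02155
|∇h| = √(0.01987² + -0.02155²) = 0.02931
Seepage velocity v = K·i/n = 0.24 × 0.02931 / 0.31 = 0.02269 m/day = 8.288 m/yr.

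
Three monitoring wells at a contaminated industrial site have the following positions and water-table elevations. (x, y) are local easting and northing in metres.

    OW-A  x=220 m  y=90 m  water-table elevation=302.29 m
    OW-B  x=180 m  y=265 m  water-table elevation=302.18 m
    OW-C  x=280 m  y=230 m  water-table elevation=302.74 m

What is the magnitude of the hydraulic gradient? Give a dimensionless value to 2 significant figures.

0.0059

Taking OW-A as reference: OW-B−OW-A = (-40, 175, -0.11); OW-C−OW-A = (60, 140, +0.45).
Solve a·Δx + b·Δy = Δh: det = (-40)·140 − 60·175 = -16100.
∂h/∂x = [(-0.11)·140 − (+0.45)·175] / -16100 = +0.005848
∂h/∂y = [(-40)·(+0.45) − 60·(-0.11)] / -16100 = +0.0007081
|∇h| = √(0.005848² + 0.0007081²) = 0.005891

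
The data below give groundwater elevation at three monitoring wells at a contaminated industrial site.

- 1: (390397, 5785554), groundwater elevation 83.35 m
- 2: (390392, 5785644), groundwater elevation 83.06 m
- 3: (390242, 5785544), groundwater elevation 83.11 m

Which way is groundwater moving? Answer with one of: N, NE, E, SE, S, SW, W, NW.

Taking 1 as reference: 2−1 = (-5, 90, -0.29); 3−1 = (-155, -10, -0.24).
Determinant of the coordinate differences = (-5)·(-10) − (-155)·90 = 14000.
∂h/∂x = [(-0.29)·(-10) − (-0.24)·90] / 14000 = +0.001750
∂h/∂y = [(-5)·(-0.24) − (-155)·(-0.29)] / 14000 = -0.003125
Flow = −∇h = (-0.001750 east, +0.003125 north), which points northwest.

NW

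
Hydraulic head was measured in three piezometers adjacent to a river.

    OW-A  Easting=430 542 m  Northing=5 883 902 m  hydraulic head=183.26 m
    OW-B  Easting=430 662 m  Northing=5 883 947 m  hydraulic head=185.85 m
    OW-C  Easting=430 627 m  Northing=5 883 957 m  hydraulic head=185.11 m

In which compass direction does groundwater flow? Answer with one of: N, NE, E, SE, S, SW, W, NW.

With h = a·x + b·y + c and OW-A as origin, the differences give:
  120·a + 45·b = +2.59
  85·a + 55·b = +1.85
Eliminate b (×55 and ×45, subtract): 2775·a = 59.200 → a = ∂h/∂x = +0.02133
Back-substitute: b = ∂h/∂y = +0.0006667.
Flow = −∇h = (-0.02133 east, -0.0006667 north), which points west.

W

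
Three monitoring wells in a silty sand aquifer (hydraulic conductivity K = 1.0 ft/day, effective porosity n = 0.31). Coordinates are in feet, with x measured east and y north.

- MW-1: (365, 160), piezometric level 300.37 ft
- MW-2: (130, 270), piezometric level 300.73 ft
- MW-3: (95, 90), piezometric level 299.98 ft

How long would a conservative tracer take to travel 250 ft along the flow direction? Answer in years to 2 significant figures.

With h = a·x + b·y + c and MW-1 as origin, the differences give:
  (-235)·a + 110·b = +0.36
  (-270)·a + (-70)·b = -0.39
Eliminate b (×(-70) and ×110, subtract): 46150·a = 17.700 → a = ∂h/∂x = +0.0003835
Back-substitute: b = ∂h/∂y = +0.004092.
|∇h| = √(0.0003835² + 0.004092²) = 0.00411
Seepage velocity v = K·i/n = 1.0 × 0.00411 / 0.31 = 0.01326 ft/day.
t = 250 / 0.01326 = 1.885e+04 days = 51.6 years.

52 years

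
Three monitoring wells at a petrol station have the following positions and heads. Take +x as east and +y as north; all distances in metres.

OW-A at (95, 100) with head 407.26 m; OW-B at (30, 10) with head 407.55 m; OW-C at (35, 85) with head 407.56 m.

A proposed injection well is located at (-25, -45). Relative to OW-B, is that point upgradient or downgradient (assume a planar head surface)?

upgradient

Differences from OW-A: to OW-B (Δx, Δy, Δh) = (-65, -90, +0.29); to OW-C = (-60, -15, +0.30).
Solve a·Δx + b·Δy = Δh: det = (-65)·(-15) − (-60)·(-90) = -4425.
∂h/∂x = [(+0.29)·(-15) − (+0.30)·(-90)] / -4425 = -0.005119
∂h/∂y = [(-65)·(+0.30) − (-60)·(+0.29)] / -4425 = +0.0004746
Head at (-25, -45) = 407.26 + (-0.005119)·(-120) + (+0.0004746)·(-145) = 407.81 m.
That is higher than the 407.55 m at OW-B, so the point is upgradient.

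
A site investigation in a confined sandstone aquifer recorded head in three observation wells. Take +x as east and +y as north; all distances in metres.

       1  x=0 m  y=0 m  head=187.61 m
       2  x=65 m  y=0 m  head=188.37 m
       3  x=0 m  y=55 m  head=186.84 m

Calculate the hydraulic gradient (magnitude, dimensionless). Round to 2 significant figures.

0.018

∂h/∂x = (188.37 − 187.61) / (65 − 0) = +0.01169
∂h/∂y = (186.84 − 187.61) / (55 − 0) = -0.01400
|∇h| = √(0.01169² + -0.01400²) = 0.01824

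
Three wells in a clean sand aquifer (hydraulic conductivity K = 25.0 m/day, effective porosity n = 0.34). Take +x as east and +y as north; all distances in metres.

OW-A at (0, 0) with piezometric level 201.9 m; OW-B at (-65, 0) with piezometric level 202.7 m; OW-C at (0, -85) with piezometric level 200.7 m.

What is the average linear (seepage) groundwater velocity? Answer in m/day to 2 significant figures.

1.4 m/day

∂h/∂x = (202.7 − 201.9) / (-65 − 0) = -0.01231
∂h/∂y = (200.7 − 201.9) / (-85 − 0) = +0.01412
|∇h| = √(-0.01231² + 0.01412²) = 0.01873
Seepage velocity v = K·i/n = 25.0 × 0.01873 / 0.34 = 1.377 m/day.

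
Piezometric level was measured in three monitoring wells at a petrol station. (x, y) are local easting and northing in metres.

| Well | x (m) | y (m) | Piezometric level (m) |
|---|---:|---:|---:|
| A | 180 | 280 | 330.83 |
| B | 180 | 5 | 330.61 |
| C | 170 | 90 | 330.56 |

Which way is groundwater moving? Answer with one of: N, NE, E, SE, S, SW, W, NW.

With h = a·x + b·y + c and A as origin, the differences give:
  0·a + (-275)·b = -0.22
  (-10)·a + (-190)·b = -0.27
Eliminate b (×(-190) and ×(-275), subtract): -2750·a = -32.450 → a = ∂h/∂x = +0.01180
Back-substitute: b = ∂h/∂y = +0.0008000.
Flow = −∇h = (-0.01180 east, -0.0008000 north), which points west.

W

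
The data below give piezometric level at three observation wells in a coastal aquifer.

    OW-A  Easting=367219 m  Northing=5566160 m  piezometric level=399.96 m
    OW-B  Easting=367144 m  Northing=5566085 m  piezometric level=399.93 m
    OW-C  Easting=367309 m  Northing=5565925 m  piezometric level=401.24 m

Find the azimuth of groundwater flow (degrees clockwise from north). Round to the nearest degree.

312°

Three-point gradient (reference OW-A): Δ to OW-B = (-75, -75, -0.03), Δ to OW-C = (90, -235, +1.28).
∂h/∂x = +0.004228, ∂h/∂y = -0.003828 (det = 24375).
Flow direction (−∇h) has components (-0.004228 E, +0.003828 N).
Azimuth = atan2(E, N) = atan2(-0.004228, +0.003828) = 312.2° ≈ 312°.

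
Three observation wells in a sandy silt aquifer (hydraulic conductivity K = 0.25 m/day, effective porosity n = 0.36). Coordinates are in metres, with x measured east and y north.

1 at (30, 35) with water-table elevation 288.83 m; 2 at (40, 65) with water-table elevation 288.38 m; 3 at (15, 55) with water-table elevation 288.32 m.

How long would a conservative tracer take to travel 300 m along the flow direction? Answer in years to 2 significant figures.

57 years

Three-point gradient (reference 1): Δ to 2 = (10, 30, -0.45), Δ to 3 = (-15, 20, -0.51).
∂h/∂x = +0.009692, ∂h/∂y = -0.01823 (det = 650).
|∇h| = √(0.009692² + -0.01823²) = 0.02065
Seepage velocity v = K·i/n = 0.25 × 0.02065 / 0.36 = 0.01434 m/day.
t = 300 / 0.01434 = 2.092e+04 days = 57.3 years.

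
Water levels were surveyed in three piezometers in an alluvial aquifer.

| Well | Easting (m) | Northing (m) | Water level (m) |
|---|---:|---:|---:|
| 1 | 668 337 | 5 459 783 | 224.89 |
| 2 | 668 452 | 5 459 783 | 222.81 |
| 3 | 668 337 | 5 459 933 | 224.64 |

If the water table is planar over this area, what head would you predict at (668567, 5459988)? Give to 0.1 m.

∂h/∂x = (222.81 − 224.89) / (668452 − 668337) = -0.01809
∂h/∂y = (224.64 − 224.89) / (5459933 − 5459783) = -0.001667
h(668567, 5459988) = 224.89 + (-0.01809)·(230) + (-0.001667)·(205) = 224.89 -4.160 -0.342 = 220.388 m.

220.4 m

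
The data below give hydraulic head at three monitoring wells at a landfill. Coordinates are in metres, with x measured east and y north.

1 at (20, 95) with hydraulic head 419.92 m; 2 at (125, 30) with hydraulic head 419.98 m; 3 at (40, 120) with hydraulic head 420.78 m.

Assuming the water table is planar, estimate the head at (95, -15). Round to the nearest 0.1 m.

With h = a·x + b·y + c and 1 as origin, the differences give:
  105·a + (-65)·b = +0.06
  20·a + 25·b = +0.86
Eliminate b (×25 and ×(-65), subtract): 3925·a = 57.400 → a = ∂h/∂x = +0.01462
Back-substitute: b = ∂h/∂y = +0.02270.
h(95, -15) = 419.92 + (+0.01462)·(75) + (+0.02270)·(-110) = 419.92 +1.097 -2.497 = 418.520 m.

418.5 m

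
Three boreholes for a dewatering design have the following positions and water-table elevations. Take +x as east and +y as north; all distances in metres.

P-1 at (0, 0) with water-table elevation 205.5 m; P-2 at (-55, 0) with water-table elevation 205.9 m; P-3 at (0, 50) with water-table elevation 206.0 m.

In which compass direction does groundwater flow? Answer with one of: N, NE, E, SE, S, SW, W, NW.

SE

∂h/∂x = (205.9 − 205.5) / (-55 − 0) = -0.007273
∂h/∂y = (206.0 − 205.5) / (50 − 0) = +0.01000
Flow = −∇h = (+0.007273 east, -0.01000 north), which points southeast.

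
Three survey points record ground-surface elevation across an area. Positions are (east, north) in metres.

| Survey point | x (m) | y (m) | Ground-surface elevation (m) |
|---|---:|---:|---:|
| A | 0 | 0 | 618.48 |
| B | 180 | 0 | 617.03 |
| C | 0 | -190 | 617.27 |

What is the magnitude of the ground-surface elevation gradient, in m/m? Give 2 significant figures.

∂z/∂x = (617.03 − 618.48) / (180 − 0) = -0.008056
∂z/∂y = (617.27 − 618.48) / (-190 − 0) = +0.006368
|∇f| = √(-0.008056² + 0.006368²) = 0.01027 m/m

0.010 m/m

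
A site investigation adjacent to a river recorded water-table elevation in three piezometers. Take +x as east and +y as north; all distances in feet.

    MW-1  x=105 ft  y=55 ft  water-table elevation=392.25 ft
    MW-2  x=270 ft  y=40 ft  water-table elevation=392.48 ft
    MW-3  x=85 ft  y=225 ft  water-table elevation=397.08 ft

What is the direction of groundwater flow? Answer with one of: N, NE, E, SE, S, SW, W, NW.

S

Taking MW-1 as reference: MW-2−MW-1 = (165, -15, +0.23); MW-3−MW-1 = (-20, 170, +4.83).
Solve a·Δx + b·Δy = Δh: det = 165·170 − (-20)·(-15) = 27750.
∂h/∂x = [(+0.23)·170 − (+4.83)·(-15)] / 27750 = +0.004020
∂h/∂y = [165·(+4.83) − (-20)·(+0.23)] / 27750 = +0.02888
Flow = −∇h = (-0.004020 east, -0.02888 north), which points south.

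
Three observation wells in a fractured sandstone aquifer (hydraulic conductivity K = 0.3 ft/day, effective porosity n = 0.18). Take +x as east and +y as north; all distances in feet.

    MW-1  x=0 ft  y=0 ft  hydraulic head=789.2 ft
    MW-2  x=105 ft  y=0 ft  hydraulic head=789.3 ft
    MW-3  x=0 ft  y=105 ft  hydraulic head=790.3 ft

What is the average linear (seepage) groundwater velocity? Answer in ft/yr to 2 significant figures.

6.4 ft/yr

∂h/∂x = (789.3 − 789.2) / (105 − 0) = +0.0009524
∂h/∂y = (790.3 − 789.2) / (105 − 0) = +0.01048
|∇h| = √(0.0009524² + 0.01048²) = 0.01052
Seepage velocity v = K·i/n = 0.3 × 0.01052 / 0.18 = 0.01753 ft/day = 6.403 ft/yr.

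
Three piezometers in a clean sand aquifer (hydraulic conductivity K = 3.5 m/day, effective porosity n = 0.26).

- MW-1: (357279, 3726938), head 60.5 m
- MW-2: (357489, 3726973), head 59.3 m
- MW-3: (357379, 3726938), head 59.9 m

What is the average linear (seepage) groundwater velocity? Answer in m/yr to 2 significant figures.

31 m/yr

Differences from MW-1: to MW-2 (Δx, Δy, Δh) = (210, 35, -1.2); to MW-3 = (100, 0, -0.6).
Determinant of the coordinate differences = 210·0 − 100·35 = -3500.
∂h/∂x = [(-1.2)·0 − (-0.6)·35] / -3500 = -0.006000
∂h/∂y = [210·(-0.6) − 100·(-1.2)] / -3500 = +0.001714
|∇h| = √(-0.006000² + 0.001714²) = 0.00624
Seepage velocity v = K·i/n = 3.5 × 0.00624 / 0.26 = 0.084 m/day = 30.68 m/yr.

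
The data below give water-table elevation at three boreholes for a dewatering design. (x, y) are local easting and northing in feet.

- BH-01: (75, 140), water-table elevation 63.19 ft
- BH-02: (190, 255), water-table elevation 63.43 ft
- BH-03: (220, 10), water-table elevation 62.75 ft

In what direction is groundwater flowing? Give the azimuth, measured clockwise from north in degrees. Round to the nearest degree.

167°

Taking BH-01 as reference: BH-02−BH-01 = (115, 115, +0.24); BH-03−BH-01 = (145, -130, -0.44).
Solve a·Δx + b·Δy = Δh: det = 115·(-130) − 145·115 = -31625.
∂h/∂x = [(+0.24)·(-130) − (-0.44)·115] / -31625 = -0.0006134
∂h/∂y = [115·(-0.44) − 145·(+0.24)] / -31625 = +0.002700
Flow direction (−∇h) has components (+0.0006134 E, -0.002700 N).
Azimuth = atan2(E, N) = atan2(+0.0006134, -0.002700) = 167.2° ≈ 167°.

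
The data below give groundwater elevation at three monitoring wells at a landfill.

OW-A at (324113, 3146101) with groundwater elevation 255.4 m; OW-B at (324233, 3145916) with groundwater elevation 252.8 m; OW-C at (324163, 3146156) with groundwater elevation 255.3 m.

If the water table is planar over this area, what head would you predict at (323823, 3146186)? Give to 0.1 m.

Differences from OW-A: to OW-B (Δx, Δy, Δh) = (120, -185, -2.6); to OW-C = (50, 55, -0.1).
Solve a·Δx + b·Δy = Δh: det = 120·55 − 50·(-185) = 15850.
∂h/∂x = [(-2.6)·55 − (-0.1)·(-185)] / 15850 = -0.01019
∂h/∂y = [120·(-0.1) − 50·(-2.6)] / 15850 = +0.007445
h(323823, 3146186) = 255.4 + (-0.01019)·(-290) + (+0.007445)·(85) = 255.4 +2.955 +0.633 = 258.988 m.

259.0 m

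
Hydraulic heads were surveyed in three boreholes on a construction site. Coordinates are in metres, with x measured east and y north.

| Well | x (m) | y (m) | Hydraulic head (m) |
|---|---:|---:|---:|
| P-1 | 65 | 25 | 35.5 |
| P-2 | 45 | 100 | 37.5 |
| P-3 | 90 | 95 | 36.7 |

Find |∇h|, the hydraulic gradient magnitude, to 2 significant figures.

Taking P-1 as reference: P-2−P-1 = (-20, 75, +2.0); P-3−P-1 = (25, 70, +1.2).
Determinant of the coordinate differences = (-20)·70 − 25·75 = -3275.
∂h/∂x = [(+2.0)·70 − (+1.2)·75] / -3275 = -0.01527
∂h/∂y = [(-20)·(+1.2) − 25·(+2.0)] / -3275 = +0.02260
|∇h| = √(-0.01527² + 0.02260²) = 0.02728

0.027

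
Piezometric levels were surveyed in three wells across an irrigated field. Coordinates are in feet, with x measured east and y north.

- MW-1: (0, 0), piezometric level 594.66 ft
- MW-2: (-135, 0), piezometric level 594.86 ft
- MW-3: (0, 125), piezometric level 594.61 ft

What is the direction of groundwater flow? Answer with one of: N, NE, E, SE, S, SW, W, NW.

E

∂h/∂x = (594.86 − 594.66) / (-135 − 0) = -0.001481
∂h/∂y = (594.61 − 594.66) / (125 − 0) = -0.0004000
Flow = −∇h = (+0.001481 east, +0.0004000 north), which points east.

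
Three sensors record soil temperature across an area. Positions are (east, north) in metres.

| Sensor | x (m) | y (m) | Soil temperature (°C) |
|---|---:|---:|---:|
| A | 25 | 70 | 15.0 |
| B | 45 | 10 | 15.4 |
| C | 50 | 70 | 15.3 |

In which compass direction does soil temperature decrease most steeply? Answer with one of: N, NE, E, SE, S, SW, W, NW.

Differences from A: to B (Δx, Δy, Δh) = (20, -60, +0.4); to C = (25, 0, +0.3).
Solve a·Δx + b·Δy = ΔT: det = 20·0 − 25·(-60) = 1500.
∂T/∂x = [(+0.4)·0 − (+0.3)·(-60)] / 1500 = +0.01200
∂T/∂y = [20·(+0.3) − 25·(+0.4)] / 1500 = -0.002667
Steepest decrease is along −∇f = (-0.01200 E, +0.002667 N) → west.

W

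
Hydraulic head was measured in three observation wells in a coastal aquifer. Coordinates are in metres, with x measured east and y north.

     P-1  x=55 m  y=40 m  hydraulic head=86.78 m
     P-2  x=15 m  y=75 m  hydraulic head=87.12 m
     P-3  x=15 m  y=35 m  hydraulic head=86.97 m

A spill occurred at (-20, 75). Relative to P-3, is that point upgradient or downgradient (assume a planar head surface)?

upgradient

Taking P-1 as reference: P-2−P-1 = (-40, 35, +0.34); P-3−P-1 = (-40, -5, +0.19).
Solve a·Δx + b·Δy = Δh: det = (-40)·(-5) − (-40)·35 = 1600.
∂h/∂x = [(+0.34)·(-5) − (+0.19)·35] / 1600 = -0.005219
∂h/∂y = [(-40)·(+0.19) − (-40)·(+0.34)] / 1600 = +0.003750
Head at (-20, 75) = 86.78 + (-0.005219)·(-75) + (+0.003750)·(35) = 87.30 m.
That is higher than the 86.97 m at P-3, so the point is upgradient.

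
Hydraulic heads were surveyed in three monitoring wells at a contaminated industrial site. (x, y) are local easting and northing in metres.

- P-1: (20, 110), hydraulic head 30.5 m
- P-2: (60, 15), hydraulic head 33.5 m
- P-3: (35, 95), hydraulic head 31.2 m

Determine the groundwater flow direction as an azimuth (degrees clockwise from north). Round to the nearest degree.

308°

With h = a·x + b·y + c and P-1 as origin, the differences give:
  40·a + (-95)·b = +3.0
  15·a + (-15)·b = +0.7
Eliminate b (×(-15) and ×(-95), subtract): 825·a = 21.50 → a = ∂h/∂x = +0.02606
Back-substitute: b = ∂h/∂y = -0.02061.
Flow direction (−∇h) has components (-0.02606 E, +0.02061 N).
Azimuth = atan2(E, N) = atan2(-0.02606, +0.02061) = 308.3° ≈ 308°.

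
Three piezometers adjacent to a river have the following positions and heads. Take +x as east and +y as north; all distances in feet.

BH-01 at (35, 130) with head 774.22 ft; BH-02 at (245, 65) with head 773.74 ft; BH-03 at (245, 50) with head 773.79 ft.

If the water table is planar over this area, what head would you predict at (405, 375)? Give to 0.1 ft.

Taking BH-01 as reference: BH-02−BH-01 = (210, -65, -0.48); BH-03−BH-01 = (210, -80, -0.43).
Solve a·Δx + b·Δy = Δh: det = 210·(-80) − 210·(-65) = -3150.
∂h/∂x = [(-0.48)·(-80) − (-0.43)·(-65)] / -3150 = -0.003317
∂h/∂y = [210·(-0.43) − 210·(-0.48)] / -3150 = -0.003333
h(405, 375) = 774.22 + (-0.003317)·(370) + (-0.003333)·(245) = 774.22 -1.227 -0.817 = 772.176 ft.

772.2 ft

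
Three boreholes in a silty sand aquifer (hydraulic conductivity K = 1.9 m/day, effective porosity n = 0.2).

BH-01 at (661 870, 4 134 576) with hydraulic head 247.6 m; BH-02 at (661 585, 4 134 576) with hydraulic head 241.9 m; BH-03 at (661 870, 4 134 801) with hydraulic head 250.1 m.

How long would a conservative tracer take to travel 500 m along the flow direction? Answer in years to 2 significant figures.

∂h/∂x = (241.9 − 247.6) / (661585 − 661870) = +0.02000
∂h/∂y = (250.1 − 247.6) / (4134801 − 4134576) = +0.01111
|∇h| = √(0.02000² + 0.01111²) = 0.02288
Seepage velocity v = K·i/n = 1.9 × 0.02288 / 0.2 = 0.2174 m/day.
t = 500 / 0.2174 = 2300 days = 6.3 years.

6.3 years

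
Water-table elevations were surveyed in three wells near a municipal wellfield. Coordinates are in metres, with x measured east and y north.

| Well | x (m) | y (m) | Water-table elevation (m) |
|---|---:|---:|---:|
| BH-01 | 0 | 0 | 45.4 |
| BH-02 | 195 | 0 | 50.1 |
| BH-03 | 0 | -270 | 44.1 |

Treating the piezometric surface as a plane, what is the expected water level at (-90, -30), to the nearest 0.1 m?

∂h/∂x = (50.1 − 45.4) / (195 − 0) = +0.02410
∂h/∂y = (44.1 − 45.4) / (-270 − 0) = +0.004815
h(-90, -30) = 45.4 + (+0.02410)·(-90) + (+0.004815)·(-30) = 45.4 -2.169 -0.144 = 43.086 m.

43.1 m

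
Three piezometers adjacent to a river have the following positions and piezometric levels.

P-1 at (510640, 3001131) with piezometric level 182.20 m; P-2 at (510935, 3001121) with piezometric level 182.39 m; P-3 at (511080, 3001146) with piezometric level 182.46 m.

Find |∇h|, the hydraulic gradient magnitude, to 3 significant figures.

With h = a·x + b·y + c and P-1 as origin, the differences give:
  295·a + (-10)·b = +0.19
  440·a + 15·b = +0.26
Eliminate b (×15 and ×(-10), subtract): 8825·a = 5.450 → a = ∂h/∂x = +0.0006176
Back-substitute: b = ∂h/∂y = -0.0007819.
|∇h| = √(0.0006176² + -0.0007819²) = 0.0009964

0.000996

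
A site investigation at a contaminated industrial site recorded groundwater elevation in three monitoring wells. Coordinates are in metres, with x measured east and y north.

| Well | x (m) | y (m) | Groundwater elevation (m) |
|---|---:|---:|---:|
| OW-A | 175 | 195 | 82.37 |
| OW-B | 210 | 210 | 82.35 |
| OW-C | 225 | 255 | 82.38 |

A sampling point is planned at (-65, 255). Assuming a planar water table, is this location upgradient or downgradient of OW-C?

upgradient

Differences from OW-A: to OW-B (Δx, Δy, Δh) = (35, 15, -0.02); to OW-C = (50, 60, +0.01).
Solve a·Δx + b·Δy = Δh: det = 35·60 − 50·15 = 1350.
∂h/∂x = [(-0.02)·60 − (+0.01)·15] / 1350 = -0.001000
∂h/∂y = [35·(+0.01) − 50·(-0.02)] / 1350 = +0.001000
Head at (-65, 255) = 82.37 + (-0.001000)·(-240) + (+0.001000)·(60) = 82.67 m.
That is higher than the 82.38 m at OW-C, so the point is upgradient.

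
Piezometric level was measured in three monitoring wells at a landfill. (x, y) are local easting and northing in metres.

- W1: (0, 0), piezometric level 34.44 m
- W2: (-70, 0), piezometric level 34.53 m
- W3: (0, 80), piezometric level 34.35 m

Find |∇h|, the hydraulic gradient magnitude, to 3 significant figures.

∂h/∂x = (34.53 − 34.44) / (-70 − 0) = -0.001286
∂h/∂y = (34.35 − 34.44) / (80 − 0) = -0.001125
|∇h| = √(-0.001286² + -0.001125²) = 0.001709

0.00171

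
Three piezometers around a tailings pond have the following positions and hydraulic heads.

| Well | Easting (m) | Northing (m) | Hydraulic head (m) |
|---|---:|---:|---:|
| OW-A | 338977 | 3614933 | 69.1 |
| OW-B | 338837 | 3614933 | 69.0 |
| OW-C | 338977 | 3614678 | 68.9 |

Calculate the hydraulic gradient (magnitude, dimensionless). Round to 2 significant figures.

0.0011

∂h/∂x = (69.0 − 69.1) / (338837 − 338977) = +0.0007143
∂h/∂y = (68.9 − 69.1) / (3614678 − 3614933) = +0.0007843
|∇h| = √(0.0007143² + 0.0007843²) = 0.001061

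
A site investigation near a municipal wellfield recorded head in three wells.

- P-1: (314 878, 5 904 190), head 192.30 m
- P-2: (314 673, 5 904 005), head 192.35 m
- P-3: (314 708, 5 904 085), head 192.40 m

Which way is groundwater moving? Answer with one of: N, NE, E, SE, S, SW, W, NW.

Three-point gradient (reference P-1): Δ to P-2 = (-205, -185, +0.05), Δ to P-3 = (-170, -105, +0.10).
∂h/∂x = -0.001335, ∂h/∂y = +0.001209 (det = -9925).
Flow = −∇h = (+0.001335 east, -0.001209 north), which points southeast.

SE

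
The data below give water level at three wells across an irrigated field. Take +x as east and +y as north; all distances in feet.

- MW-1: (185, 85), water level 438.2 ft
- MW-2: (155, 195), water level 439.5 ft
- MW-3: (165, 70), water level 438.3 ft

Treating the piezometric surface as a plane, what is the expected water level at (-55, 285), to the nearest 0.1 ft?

Three-point gradient (reference MW-1): Δ to MW-2 = (-30, 110, +1.3), Δ to MW-3 = (-20, -15, +0.1).
∂h/∂x = -0.01151, ∂h/∂y = +0.008679 (det = 2650).
h(-55, 285) = 438.2 + (-0.01151)·(-240) + (+0.008679)·(200) = 438.2 +2.762 +1.736 = 442.698 ft.

442.7 ft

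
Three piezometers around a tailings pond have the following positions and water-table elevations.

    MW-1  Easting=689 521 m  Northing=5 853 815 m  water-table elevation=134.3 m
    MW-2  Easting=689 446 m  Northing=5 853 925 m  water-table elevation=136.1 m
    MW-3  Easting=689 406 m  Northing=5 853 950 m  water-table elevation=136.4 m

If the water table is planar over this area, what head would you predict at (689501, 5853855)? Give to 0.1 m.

135.0 m

Differences from MW-1: to MW-2 (Δx, Δy, Δh) = (-75, 110, +1.8); to MW-3 = (-115, 135, +2.1).
Determinant of the coordinate differences = (-75)·135 − (-115)·110 = 2525.
∂h/∂x = [(+1.8)·135 − (+2.1)·110] / 2525 = +0.004752
∂h/∂y = [(-75)·(+2.1) − (-115)·(+1.8)] / 2525 = +0.01960
h(689501, 5853855) = 134.3 + (+0.004752)·(-20) + (+0.01960)·(40) = 134.3 -0.095 +0.784 = 134.989 m.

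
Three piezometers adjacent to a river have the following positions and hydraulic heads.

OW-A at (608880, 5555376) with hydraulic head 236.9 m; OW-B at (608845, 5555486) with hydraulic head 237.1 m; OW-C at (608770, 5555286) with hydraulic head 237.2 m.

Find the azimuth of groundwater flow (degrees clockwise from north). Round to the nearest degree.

Taking OW-A as reference: OW-B−OW-A = (-35, 110, +0.2); OW-C−OW-A = (-110, -90, +0.3).
Solve a·Δx + b·Δy = Δh: det = (-35)·(-90) − (-110)·110 = 15250.
∂h/∂x = [(+0.2)·(-90) − (+0.3)·110] / 15250 = -0.003344
∂h/∂y = [(-35)·(+0.3) − (-110)·(+0.2)] / 15250 = +0.0007541
Flow direction (−∇h) has components (+0.003344 E, -0.0007541 N).
Azimuth = atan2(E, N) = atan2(+0.003344, -0.0007541) = 102.7° ≈ 103°.

103°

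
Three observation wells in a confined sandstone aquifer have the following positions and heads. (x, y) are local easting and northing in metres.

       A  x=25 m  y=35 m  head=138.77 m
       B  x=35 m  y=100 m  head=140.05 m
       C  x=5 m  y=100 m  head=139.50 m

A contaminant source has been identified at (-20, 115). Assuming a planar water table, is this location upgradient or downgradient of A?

Taking A as reference: B−A = (10, 65, +1.28); C−A = (-20, 65, +0.73).
Determinant of the coordinate differences = 10·65 − (-20)·65 = 1950.
∂h/∂x = [(+1.28)·65 − (+0.73)·65] / 1950 = +0.01833
∂h/∂y = [10·(+0.73) − (-20)·(+1.28)] / 1950 = +0.01687
Head at (-20, 115) = 138.77 + (+0.01833)·(-45) + (+0.01687)·(80) = 139.29 m.
That is higher than the 138.77 m at A, so the point is upgradient.

upgradient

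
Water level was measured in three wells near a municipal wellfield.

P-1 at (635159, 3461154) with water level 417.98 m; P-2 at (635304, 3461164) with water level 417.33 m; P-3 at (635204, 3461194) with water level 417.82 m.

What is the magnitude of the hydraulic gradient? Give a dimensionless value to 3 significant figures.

With h = a·x + b·y + c and P-1 as origin, the differences give:
  145·a + 10·b = -0.65
  45·a + 40·b = -0.16
Eliminate b (×40 and ×10, subtract): 5350·a = -24.400 → a = ∂h/∂x = -0.004561
Back-substitute: b = ∂h/∂y = +0.001131.
|∇h| = √(-0.004561² + 0.001131²) = 0.004699

0.00470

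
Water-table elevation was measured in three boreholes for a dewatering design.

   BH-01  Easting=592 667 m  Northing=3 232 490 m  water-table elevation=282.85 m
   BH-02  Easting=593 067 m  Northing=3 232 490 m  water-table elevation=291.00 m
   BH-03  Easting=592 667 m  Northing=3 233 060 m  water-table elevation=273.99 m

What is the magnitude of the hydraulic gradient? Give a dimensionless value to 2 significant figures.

∂h/∂x = (291.00 − 282.85) / (593067 − 592667) = +0.02037
∂h/∂y = (273.99 − 282.85) / (3233060 − 3232490) = -0.01554
|∇h| = √(0.02037² + -0.01554²) = 0.02562

0.026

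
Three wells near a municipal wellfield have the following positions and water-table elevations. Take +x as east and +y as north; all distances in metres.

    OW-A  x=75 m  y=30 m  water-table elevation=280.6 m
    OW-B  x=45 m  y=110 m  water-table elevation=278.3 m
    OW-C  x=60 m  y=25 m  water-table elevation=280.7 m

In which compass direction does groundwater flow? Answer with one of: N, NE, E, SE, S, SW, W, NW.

N

Taking OW-A as reference: OW-B−OW-A = (-30, 80, -2.3); OW-C−OW-A = (-15, -5, +0.1).
Solve a·Δx + b·Δy = Δh: det = (-30)·(-5) − (-15)·80 = 1350.
∂h/∂x = [(-2.3)·(-5) − (+0.1)·80] / 1350 = +0.002593
∂h/∂y = [(-30)·(+0.1) − (-15)·(-2.3)] / 1350 = -0.02778
Flow = −∇h = (-0.002593 east, +0.02778 north), which points north.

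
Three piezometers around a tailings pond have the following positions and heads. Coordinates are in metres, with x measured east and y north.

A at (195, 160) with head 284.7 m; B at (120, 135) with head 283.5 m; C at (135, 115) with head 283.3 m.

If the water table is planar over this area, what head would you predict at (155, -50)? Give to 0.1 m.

280.6 m

With h = a·x + b·y + c and A as origin, the differences give:
  (-75)·a + (-25)·b = -1.2
  (-60)·a + (-45)·b = -1.4
Eliminate b (×(-45) and ×(-25), subtract): 1875·a = 19.00 → a = ∂h/∂x = +0.01013
Back-substitute: b = ∂h/∂y = +0.01760.
h(155, -50) = 284.7 + (+0.01013)·(-40) + (+0.01760)·(-210) = 284.7 -0.405 -3.696 = 280.599 m.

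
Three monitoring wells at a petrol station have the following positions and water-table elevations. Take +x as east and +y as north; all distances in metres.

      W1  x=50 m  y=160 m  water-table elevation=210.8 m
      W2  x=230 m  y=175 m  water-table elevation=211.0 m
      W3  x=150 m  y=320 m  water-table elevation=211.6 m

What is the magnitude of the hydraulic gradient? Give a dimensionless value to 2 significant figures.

Taking W1 as reference: W2−W1 = (180, 15, +0.2); W3−W1 = (100, 160, +0.8).
Determinant of the coordinate differences = 180·160 − 100·15 = 27300.
∂h/∂x = [(+0.2)·160 − (+0.8)·15] / 27300 = +0.0007326
∂h/∂y = [180·(+0.8) − 100·(+0.2)] / 27300 = +0.004542
|∇h| = √(0.0007326² + 0.004542²) = 0.004601

0.0046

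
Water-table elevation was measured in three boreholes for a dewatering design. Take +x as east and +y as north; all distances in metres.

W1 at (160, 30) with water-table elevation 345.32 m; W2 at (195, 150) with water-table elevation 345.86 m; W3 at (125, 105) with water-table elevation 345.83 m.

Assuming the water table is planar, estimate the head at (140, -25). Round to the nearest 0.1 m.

345.1 m

Taking W1 as reference: W2−W1 = (35, 120, +0.54); W3−W1 = (-35, 75, +0.51).
Determinant of the coordinate differences = 35·75 − (-35)·120 = 6825.
∂h/∂x = [(+0.54)·75 − (+0.51)·120] / 6825 = -0.003033
∂h/∂y = [35·(+0.51) − (-35)·(+0.54)] / 6825 = +0.005385
h(140, -25) = 345.32 + (-0.003033)·(-20) + (+0.005385)·(-55) = 345.32 +0.061 -0.296 = 345.085 m.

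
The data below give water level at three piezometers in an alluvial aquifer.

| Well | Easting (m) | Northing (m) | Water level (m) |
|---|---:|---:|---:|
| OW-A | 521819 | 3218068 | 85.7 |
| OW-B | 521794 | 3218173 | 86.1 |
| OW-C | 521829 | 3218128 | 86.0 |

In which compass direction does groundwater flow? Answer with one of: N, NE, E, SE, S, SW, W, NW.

SW

With h = a·x + b·y + c and OW-A as origin, the differences give:
  (-25)·a + 105·b = +0.4
  10·a + 60·b = +0.3
Eliminate b (×60 and ×105, subtract): -2550·a = -7.50 → a = ∂h/∂x = +0.002941
Back-substitute: b = ∂h/∂y = +0.004510.
Flow = −∇h = (-0.002941 east, -0.004510 north), which points southwest.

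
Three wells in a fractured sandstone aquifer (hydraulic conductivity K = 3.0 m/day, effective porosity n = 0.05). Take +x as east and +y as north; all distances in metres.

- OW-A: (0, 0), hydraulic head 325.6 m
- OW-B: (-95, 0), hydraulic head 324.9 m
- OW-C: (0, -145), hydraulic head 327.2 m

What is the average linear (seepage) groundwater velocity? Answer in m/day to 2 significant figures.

∂h/∂x = (324.9 − 325.6) / (-95 − 0) = +0.007368
∂h/∂y = (327.2 − 325.6) / (-145 − 0) = -0.01103
|∇h| = √(0.007368² + -0.01103²) = 0.01326
Seepage velocity v = K·i/n = 3.0 × 0.01326 / 0.05 = 0.7956 m/day.

0.80 m/day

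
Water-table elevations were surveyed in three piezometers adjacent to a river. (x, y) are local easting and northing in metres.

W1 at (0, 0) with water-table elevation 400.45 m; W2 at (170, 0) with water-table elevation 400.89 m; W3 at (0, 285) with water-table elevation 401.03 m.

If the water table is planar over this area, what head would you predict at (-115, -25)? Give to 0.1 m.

400.1 m

∂h/∂x = (400.89 − 400.45) / (170 − 0) = +0.002588
∂h/∂y = (401.03 − 400.45) / (285 − 0) = +0.002035
h(-115, -25) = 400.45 + (+0.002588)·(-115) + (+0.002035)·(-25) = 400.45 -0.298 -0.051 = 400.101 m.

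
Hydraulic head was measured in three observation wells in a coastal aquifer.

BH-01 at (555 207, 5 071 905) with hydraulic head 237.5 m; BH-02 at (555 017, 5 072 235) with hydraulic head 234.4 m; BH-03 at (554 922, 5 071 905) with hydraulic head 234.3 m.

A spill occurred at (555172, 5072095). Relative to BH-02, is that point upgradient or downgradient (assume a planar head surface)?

With h = a·x + b·y + c and BH-01 as origin, the differences give:
  (-190)·a + 330·b = -3.1
  (-285)·a + 0·b = -3.2
Eliminate b (×0 and ×330, subtract): 94050·a = 1056.00 → a = ∂h/∂x = +0.01123
Back-substitute: b = ∂h/∂y = -0.002929.
Head at (555172, 5072095) = 237.5 + (+0.01123)·(-35) + (-0.002929)·(190) = 236.55 m.
That is higher than the 234.4 m at BH-02, so the point is upgradient.

upgradient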